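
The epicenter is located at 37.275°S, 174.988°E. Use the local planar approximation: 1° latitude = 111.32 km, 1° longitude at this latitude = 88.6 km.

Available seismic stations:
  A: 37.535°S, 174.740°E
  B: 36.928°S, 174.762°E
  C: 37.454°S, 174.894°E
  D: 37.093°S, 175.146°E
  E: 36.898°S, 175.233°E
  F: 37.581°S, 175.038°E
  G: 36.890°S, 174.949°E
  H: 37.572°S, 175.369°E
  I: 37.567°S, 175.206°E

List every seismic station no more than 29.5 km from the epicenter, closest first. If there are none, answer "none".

Distances from 37.275°S, 174.988°E:
A: √((-0.260·111.32)² + (-0.248·88.6)²) = √(837.70883 + 482.80394) = 36.339 km
B: √((0.347·111.32)² + (-0.226·88.6)²) = √(1492.12547 + 400.94456) = 43.509 km
C: √((-0.179·111.32)² + (-0.094·88.6)²) = √(397.05663 + 69.36225) = 21.597 km
D: √((0.182·111.32)² + (0.158·88.6)²) = √(410.47732 + 195.96640) = 24.626 km
E: √((0.377·111.32)² + (0.245·88.6)²) = √(1761.28281 + 471.19385) = 47.249 km
F: √((-0.306·111.32)² + (0.050·88.6)²) = √(1160.35065 + 19.62490) = 34.351 km
G: √((0.385·111.32)² + (-0.039·88.6)²) = √(1836.82531 + 11.93979) = 42.997 km
H: √((-0.297·111.32)² + (0.381·88.6)²) = √(1093.09849 + 1139.50804) = 47.250 km
I: √((-0.292·111.32)² + (0.218·88.6)²) = √(1056.60363 + 373.06150) = 37.811 km
Threshold 29.5 km: C (21.597 km), D (24.626 km) are within range.

C, D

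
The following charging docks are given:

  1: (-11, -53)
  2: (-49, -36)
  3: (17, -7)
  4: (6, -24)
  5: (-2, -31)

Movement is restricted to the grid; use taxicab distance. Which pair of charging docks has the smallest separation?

Pairwise distances:
1–2: 55
1–3: 74
1–4: 46
1–5: 31
2–3: 95
2–4: 67
2–5: 52
3–4: 28
3–5: 43
4–5: 15
Closest pair: 4–5 at 15.

4 and 5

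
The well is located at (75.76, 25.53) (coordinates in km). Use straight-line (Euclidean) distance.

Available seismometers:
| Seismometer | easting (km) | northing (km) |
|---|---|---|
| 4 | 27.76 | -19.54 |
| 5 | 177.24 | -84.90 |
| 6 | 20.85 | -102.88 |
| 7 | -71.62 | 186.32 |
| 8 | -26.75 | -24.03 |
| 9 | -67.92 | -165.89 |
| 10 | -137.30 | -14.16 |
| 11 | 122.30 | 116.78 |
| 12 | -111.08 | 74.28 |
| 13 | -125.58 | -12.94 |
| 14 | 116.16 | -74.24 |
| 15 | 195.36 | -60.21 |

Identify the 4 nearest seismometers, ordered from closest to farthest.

4, 11, 14, 8

Distances from (75.76, 25.53):
4: 65.84 km
5: 149.98 km
6: 139.66 km
7: 218.12 km
8: 113.86 km
9: 239.34 km
10: 216.73 km
11: 102.43 km
12: 193.10 km
13: 204.98 km
14: 107.64 km
15: 147.16 km
Sorted: 4 (65.84 km) < 11 (102.43 km) < 14 (107.64 km) < 8 (113.86 km) < 6 (139.66 km) < 15 (147.16 km) < …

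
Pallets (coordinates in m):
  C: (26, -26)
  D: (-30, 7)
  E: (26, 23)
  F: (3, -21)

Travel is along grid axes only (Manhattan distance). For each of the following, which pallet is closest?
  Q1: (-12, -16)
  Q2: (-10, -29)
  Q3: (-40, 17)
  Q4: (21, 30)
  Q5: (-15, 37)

Q1 at (-12, -16):
  C: |38| + |-10| = 38 + 10 = 48 m
  D: |-18| + |23| = 18 + 23 = 41 m
  E: |38| + |39| = 38 + 39 = 77 m
  F: |15| + |-5| = 15 + 5 = 20 m
  → nearest: F (20 m)
Q2 at (-10, -29):
  C: |36| + |3| = 36 + 3 = 39 m
  D: |-20| + |36| = 20 + 36 = 56 m
  E: |36| + |52| = 36 + 52 = 88 m
  F: |13| + |8| = 13 + 8 = 21 m
  → nearest: F (21 m)
Q3 at (-40, 17):
  C: |66| + |-43| = 66 + 43 = 109 m
  D: |10| + |-10| = 10 + 10 = 20 m
  E: |66| + |6| = 66 + 6 = 72 m
  F: |43| + |-38| = 43 + 38 = 81 m
  → nearest: D (20 m)
Q4 at (21, 30):
  C: |5| + |-56| = 5 + 56 = 61 m
  D: |-51| + |-23| = 51 + 23 = 74 m
  E: |5| + |-7| = 5 + 7 = 12 m
  F: |-18| + |-51| = 18 + 51 = 69 m
  → nearest: E (12 m)
Q5 at (-15, 37):
  C: |41| + |-63| = 41 + 63 = 104 m
  D: |-15| + |-30| = 15 + 30 = 45 m
  E: |41| + |-14| = 41 + 14 = 55 m
  F: |18| + |-58| = 18 + 58 = 76 m
  → nearest: D (45 m)

Q1→F; Q2→F; Q3→D; Q4→E; Q5→D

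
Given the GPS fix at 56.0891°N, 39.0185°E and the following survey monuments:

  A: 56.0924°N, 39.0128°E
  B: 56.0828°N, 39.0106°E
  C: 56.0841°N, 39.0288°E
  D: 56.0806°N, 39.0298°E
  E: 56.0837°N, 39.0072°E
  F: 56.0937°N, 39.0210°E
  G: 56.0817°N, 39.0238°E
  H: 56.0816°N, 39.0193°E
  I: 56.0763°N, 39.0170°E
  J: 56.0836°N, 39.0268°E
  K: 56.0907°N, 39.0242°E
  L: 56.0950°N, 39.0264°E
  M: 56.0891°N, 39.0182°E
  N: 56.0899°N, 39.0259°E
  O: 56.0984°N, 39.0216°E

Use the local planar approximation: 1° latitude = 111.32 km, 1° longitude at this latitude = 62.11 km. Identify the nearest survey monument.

M

Distances from 56.0891°N, 39.0185°E:
A: √((0.0033·111.32)² + (-0.0057·62.11)²) = √(0.134950 + 0.125335) = 0.5102 km
B: √((-0.0063·111.32)² + (-0.0079·62.11)²) = √(0.491844 + 0.240756) = 0.8559 km
C: √((-0.0050·111.32)² + (0.0103·62.11)²) = √(0.309804 + 0.409258) = 0.8480 km
D: √((-0.0085·111.32)² + (0.0113·62.11)²) = √(0.895332 + 0.492584) = 1.1781 km
E: √((-0.0054·111.32)² + (-0.0113·62.11)²) = √(0.361355 + 0.492584) = 0.9241 km
F: √((0.0046·111.32)² + (0.0025·62.11)²) = √(0.262218 + 0.024110) = 0.5351 km
G: √((-0.0074·111.32)² + (0.0053·62.11)²) = √(0.678594 + 0.108361) = 0.8871 km
H: √((-0.0075·111.32)² + (0.0008·62.11)²) = √(0.697058 + 0.002469) = 0.8364 km
I: √((-0.0128·111.32)² + (-0.0015·62.11)²) = √(2.030329 + 0.008680) = 1.4279 km
J: √((-0.0055·111.32)² + (0.0083·62.11)²) = √(0.374862 + 0.265754) = 0.8004 km
K: √((0.0016·111.32)² + (0.0057·62.11)²) = √(0.031724 + 0.125335) = 0.3963 km
L: √((0.0059·111.32)² + (0.0079·62.11)²) = √(0.431370 + 0.240756) = 0.8198 km
M: √((0.0000·111.32)² + (-0.0003·62.11)²) = √(0.000000 + 0.000347) = 0.0186 km
N: √((0.0008·111.32)² + (0.0074·62.11)²) = √(0.007931 + 0.211245) = 0.4682 km
O: √((0.0093·111.32)² + (0.0031·62.11)²) = √(1.071796 + 0.037072) = 1.0530 km
Minimum: M at 0.0186 km.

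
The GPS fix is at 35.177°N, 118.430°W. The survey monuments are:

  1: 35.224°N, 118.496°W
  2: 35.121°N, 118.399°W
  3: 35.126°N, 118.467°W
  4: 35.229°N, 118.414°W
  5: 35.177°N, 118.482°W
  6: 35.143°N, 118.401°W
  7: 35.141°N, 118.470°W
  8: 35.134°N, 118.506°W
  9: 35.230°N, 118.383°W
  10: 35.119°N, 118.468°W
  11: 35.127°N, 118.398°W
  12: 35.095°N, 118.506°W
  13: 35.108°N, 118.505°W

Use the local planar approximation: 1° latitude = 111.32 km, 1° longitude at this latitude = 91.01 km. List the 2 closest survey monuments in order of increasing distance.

6, 5

Distances from 35.177°N, 118.430°W:
1: √((0.047·111.32)² + (-0.066·91.01)²) = √(27.37424 + 36.07996) = 7.966 km
2: √((-0.056·111.32)² + (0.031·91.01)²) = √(38.86176 + 7.95979) = 6.843 km
3: √((-0.051·111.32)² + (-0.037·91.01)²) = √(32.23196 + 11.33918) = 6.601 km
4: √((0.052·111.32)² + (0.016·91.01)²) = √(33.50835 + 2.12040) = 5.969 km
5: √((0.000·111.32)² + (-0.052·91.01)²) = √(0.00000 + 22.39675) = 4.733 km
6: √((-0.034·111.32)² + (0.029·91.01)²) = √(14.32532 + 6.96585) = 4.614 km
7: √((-0.036·111.32)² + (-0.040·91.01)²) = √(16.06022 + 13.25251) = 5.414 km
8: √((-0.043·111.32)² + (-0.076·91.01)²) = √(22.91307 + 47.84157) = 8.412 km
9: √((0.053·111.32)² + (0.047·91.01)²) = √(34.80953 + 18.29675) = 7.287 km
10: √((-0.058·111.32)² + (-0.038·91.01)²) = √(41.68717 + 11.96039) = 7.324 km
11: √((-0.050·111.32)² + (0.032·91.01)²) = √(30.98036 + 8.48161) = 6.282 km
12: √((-0.082·111.32)² + (-0.076·91.01)²) = √(83.32477 + 47.84157) = 11.453 km
13: √((-0.069·111.32)² + (-0.075·91.01)²) = √(58.99899 + 46.59086) = 10.276 km
Sorted: 6 (4.614 km) < 5 (4.733 km) < 7 (5.414 km) < 4 (5.969 km) < …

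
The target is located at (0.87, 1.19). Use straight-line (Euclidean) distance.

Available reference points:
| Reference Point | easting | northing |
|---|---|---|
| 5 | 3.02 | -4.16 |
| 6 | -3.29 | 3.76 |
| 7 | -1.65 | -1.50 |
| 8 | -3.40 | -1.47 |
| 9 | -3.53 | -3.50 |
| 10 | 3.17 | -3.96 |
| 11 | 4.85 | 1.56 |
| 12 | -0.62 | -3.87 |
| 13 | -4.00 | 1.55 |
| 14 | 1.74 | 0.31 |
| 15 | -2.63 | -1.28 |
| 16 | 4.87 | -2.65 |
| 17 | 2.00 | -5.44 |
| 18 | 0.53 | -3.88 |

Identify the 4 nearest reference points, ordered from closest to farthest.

Distances from (0.87, 1.19):
5: 5.77
6: 4.89
7: 3.69
8: 5.03
9: 6.43
10: 5.64
11: 4.00
12: 5.27
13: 4.88
14: 1.24
15: 4.28
16: 5.54
17: 6.73
18: 5.08
Sorted: 14 (1.24) < 7 (3.69) < 11 (4.00) < 15 (4.28) < 13 (4.88) < 6 (4.89) < …

14, 7, 11, 15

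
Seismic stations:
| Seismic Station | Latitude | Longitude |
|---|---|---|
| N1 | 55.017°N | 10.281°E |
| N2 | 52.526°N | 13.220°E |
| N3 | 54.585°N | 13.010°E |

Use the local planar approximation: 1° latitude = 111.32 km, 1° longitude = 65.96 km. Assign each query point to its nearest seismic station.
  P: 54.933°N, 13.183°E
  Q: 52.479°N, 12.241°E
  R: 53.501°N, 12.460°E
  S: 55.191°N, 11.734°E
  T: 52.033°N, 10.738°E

P at 54.933°N, 13.183°E:
  N1: √((0.084·111.32)² + (-2.902·65.96)²) = √(87.43896 + 36640.05443) = 191.644 km
  N2: √((-2.407·111.32)² + (0.037·65.96)²) = √(71795.72342 + 5.95614) = 267.958 km
  N3: √((-0.348·111.32)² + (-0.173·65.96)²) = √(1500.73801 + 130.21275) = 40.385 km
  → nearest: N3 (40.385 km)
Q at 52.479°N, 12.241°E:
  N1: √((2.538·111.32)² + (-1.960·65.96)²) = √(79823.29131 + 16713.73210) = 310.704 km
  N2: √((0.047·111.32)² + (0.979·65.96)²) = √(27.37424 + 4169.90996) = 64.786 km
  N3: √((2.106·111.32)² + (0.769·65.96)²) = √(54962.07609 + 2572.84708) = 239.864 km
  → nearest: N2 (64.786 km)
R at 53.501°N, 12.460°E:
  N1: √((1.516·111.32)² + (-2.179·65.96)²) = √(28480.31562 + 20657.40454) = 221.670 km
  N2: √((-0.975·111.32)² + (0.760·65.96)²) = √(11780.28037 + 2512.97680) = 119.554 km
  N3: √((1.084·111.32)² + (0.550·65.96)²) = √(14561.46128 + 1316.09328) = 126.006 km
  → nearest: N2 (119.554 km)
S at 55.191°N, 11.734°E:
  N1: √((-0.174·111.32)² + (-1.453·65.96)²) = √(375.18450 + 9185.28260) = 97.778 km
  N2: √((-2.665·111.32)² + (1.486·65.96)²) = √(88011.78356 + 9607.24603) = 312.440 km
  N3: √((-0.606·111.32)² + (1.276·65.96)²) = √(4550.84081 + 7083.74049) = 107.864 km
  → nearest: N1 (97.778 km)
T at 52.033°N, 10.738°E:
  N1: √((2.984·111.32)² + (-0.457·65.96)²) = √(110342.80832 + 908.64386) = 333.544 km
  N2: √((0.493·111.32)² + (2.482·65.96)²) = √(3011.89782 + 26801.85469) = 172.667 km
  N3: √((2.552·111.32)² + (2.272·65.96)²) = √(80706.35538 + 22458.35529) = 321.193 km
  → nearest: N2 (172.667 km)

P→N3; Q→N2; R→N2; S→N1; T→N2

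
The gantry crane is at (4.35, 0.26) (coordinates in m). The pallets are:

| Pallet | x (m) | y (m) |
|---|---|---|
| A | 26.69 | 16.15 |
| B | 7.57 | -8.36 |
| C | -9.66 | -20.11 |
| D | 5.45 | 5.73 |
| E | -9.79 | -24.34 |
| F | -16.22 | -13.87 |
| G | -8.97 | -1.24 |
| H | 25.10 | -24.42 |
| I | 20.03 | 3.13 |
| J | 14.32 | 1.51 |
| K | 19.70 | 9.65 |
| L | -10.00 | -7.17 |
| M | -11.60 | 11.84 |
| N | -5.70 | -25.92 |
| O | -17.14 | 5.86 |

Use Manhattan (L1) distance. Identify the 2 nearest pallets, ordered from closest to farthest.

D, J

Distances from (4.35, 0.26):
A: 38.23 m
B: 11.84 m
C: 34.38 m
D: 6.57 m
E: 38.74 m
F: 34.70 m
G: 14.82 m
H: 45.43 m
I: 18.55 m
J: 11.22 m
K: 24.74 m
L: 21.78 m
M: 27.53 m
N: 36.23 m
O: 27.09 m
Sorted: D (6.57 m) < J (11.22 m) < B (11.84 m) < G (14.82 m) < …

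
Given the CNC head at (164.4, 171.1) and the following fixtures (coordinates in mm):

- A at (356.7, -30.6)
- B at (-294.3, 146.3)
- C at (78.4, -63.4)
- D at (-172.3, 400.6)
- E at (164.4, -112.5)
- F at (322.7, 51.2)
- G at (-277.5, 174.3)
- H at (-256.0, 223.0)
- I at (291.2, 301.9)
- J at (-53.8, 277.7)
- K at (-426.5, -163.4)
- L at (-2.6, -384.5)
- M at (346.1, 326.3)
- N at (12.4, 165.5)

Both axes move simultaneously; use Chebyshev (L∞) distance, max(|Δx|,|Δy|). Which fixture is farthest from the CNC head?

K

Distances from (164.4, 171.1):
A: max(|192.3|, |-201.7|) = 201.7 mm
B: max(|-458.7|, |-24.8|) = 458.7 mm
C: max(|-86.0|, |-234.5|) = 234.5 mm
D: max(|-336.7|, |229.5|) = 336.7 mm
E: max(|0.0|, |-283.6|) = 283.6 mm
F: max(|158.3|, |-119.9|) = 158.3 mm
G: max(|-441.9|, |3.2|) = 441.9 mm
H: max(|-420.4|, |51.9|) = 420.4 mm
I: max(|126.8|, |130.8|) = 130.8 mm
J: max(|-218.2|, |106.6|) = 218.2 mm
K: max(|-590.9|, |-334.5|) = 590.9 mm
L: max(|-167.0|, |-555.6|) = 555.6 mm
M: max(|181.7|, |155.2|) = 181.7 mm
N: max(|-152.0|, |-5.6|) = 152.0 mm
Maximum: K at 590.9 mm.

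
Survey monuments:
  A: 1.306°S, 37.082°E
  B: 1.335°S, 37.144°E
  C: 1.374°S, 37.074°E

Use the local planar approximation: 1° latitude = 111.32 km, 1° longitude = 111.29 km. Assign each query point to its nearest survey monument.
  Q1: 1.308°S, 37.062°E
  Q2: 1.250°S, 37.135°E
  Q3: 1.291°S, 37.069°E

Q1→A; Q2→A; Q3→A

Q1 at 1.308°S, 37.062°E:
  A: 2.237 km
  B: 9.608 km
  C: 7.468 km
  → nearest: A (2.237 km)
Q2 at 1.250°S, 37.135°E:
  A: 8.582 km
  B: 9.515 km
  C: 15.383 km
  → nearest: A (8.582 km)
Q3 at 1.291°S, 37.069°E:
  A: 2.209 km
  B: 9.678 km
  C: 9.256 km
  → nearest: A (2.209 km)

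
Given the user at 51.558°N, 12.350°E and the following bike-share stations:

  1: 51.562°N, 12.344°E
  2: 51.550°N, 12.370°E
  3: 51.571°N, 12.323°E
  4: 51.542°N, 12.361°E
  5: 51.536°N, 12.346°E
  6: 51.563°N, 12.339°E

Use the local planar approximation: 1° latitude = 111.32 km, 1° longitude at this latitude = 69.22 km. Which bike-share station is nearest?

Distances from 51.558°N, 12.350°E:
1: √((0.004·111.32)² + (-0.006·69.22)²) = √(0.19827 + 0.17249) = 0.609 km
2: √((-0.008·111.32)² + (0.020·69.22)²) = √(0.79310 + 1.91656) = 1.646 km
3: √((0.013·111.32)² + (-0.027·69.22)²) = √(2.09427 + 3.49294) = 2.364 km
4: √((-0.016·111.32)² + (0.011·69.22)²) = √(3.17239 + 0.57976) = 1.937 km
5: √((-0.022·111.32)² + (-0.004·69.22)²) = √(5.99780 + 0.07666) = 2.465 km
6: √((0.005·111.32)² + (-0.011·69.22)²) = √(0.30980 + 0.57976) = 0.943 km
Minimum: 1 at 0.609 km.

1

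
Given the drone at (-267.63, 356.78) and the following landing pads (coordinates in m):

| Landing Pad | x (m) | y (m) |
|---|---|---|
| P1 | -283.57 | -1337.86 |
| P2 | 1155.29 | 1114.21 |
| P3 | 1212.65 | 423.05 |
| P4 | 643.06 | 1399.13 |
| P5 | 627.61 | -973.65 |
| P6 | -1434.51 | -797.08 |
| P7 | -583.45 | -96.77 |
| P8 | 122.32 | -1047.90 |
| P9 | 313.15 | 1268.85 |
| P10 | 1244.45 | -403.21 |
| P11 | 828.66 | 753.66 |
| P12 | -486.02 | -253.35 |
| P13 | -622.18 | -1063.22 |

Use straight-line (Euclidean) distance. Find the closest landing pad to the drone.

Distances from (-267.63, 356.78):
P1: 1694.71 m
P2: 1611.96 m
P3: 1481.76 m
P4: 1384.14 m
P5: 1603.59 m
P6: 1641.04 m
P7: 552.68 m
P8: 1457.80 m
P9: 1081.28 m
P10: 1692.33 m
P11: 1165.92 m
P12: 648.04 m
P13: 1463.59 m
Minimum: P7 at 552.68 m.

P7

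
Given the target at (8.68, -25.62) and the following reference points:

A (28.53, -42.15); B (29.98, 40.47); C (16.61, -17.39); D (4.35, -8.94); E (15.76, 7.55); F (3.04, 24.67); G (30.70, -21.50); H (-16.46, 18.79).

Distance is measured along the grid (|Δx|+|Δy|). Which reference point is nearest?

C

Distances from (8.68, -25.62):
A: 36.38
B: 87.39
C: 16.16
D: 21.01
E: 40.25
F: 55.93
G: 26.14
H: 69.55
Minimum: C at 16.16.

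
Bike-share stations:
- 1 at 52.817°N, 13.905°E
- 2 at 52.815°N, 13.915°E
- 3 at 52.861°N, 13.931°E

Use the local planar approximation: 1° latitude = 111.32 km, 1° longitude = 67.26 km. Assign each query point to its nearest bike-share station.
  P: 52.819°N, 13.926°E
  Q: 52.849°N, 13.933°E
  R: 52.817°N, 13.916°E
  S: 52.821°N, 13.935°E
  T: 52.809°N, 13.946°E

P at 52.819°N, 13.926°E:
  1: 1.430 km
  2: 0.864 km
  3: 4.688 km
  → nearest: 2 (0.864 km)
Q at 52.849°N, 13.933°E:
  1: 4.029 km
  2: 3.974 km
  3: 1.343 km
  → nearest: 3 (1.343 km)
R at 52.817°N, 13.916°E:
  1: 0.740 km
  2: 0.233 km
  3: 5.001 km
  → nearest: 2 (0.233 km)
S at 52.821°N, 13.935°E:
  1: 2.066 km
  2: 1.502 km
  3: 4.461 km
  → nearest: 2 (1.502 km)
T at 52.809°N, 13.946°E:
  1: 2.898 km
  2: 2.189 km
  3: 5.876 km
  → nearest: 2 (2.189 km)

P→2; Q→3; R→2; S→2; T→2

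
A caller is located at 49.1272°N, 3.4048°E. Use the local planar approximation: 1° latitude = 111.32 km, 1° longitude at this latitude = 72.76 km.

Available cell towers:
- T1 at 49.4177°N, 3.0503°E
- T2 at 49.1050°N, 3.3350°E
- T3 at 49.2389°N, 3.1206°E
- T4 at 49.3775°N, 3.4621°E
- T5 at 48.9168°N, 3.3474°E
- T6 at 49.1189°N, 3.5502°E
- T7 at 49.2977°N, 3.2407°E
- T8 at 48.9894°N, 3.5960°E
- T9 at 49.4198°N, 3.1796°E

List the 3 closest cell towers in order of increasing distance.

Distances from 49.1272°N, 3.4048°E:
T1: 41.3652 km
T2: 5.6480 km
T3: 24.1291 km
T4: 28.1736 km
T5: 23.7912 km
T6: 10.6196 km
T7: 22.4233 km
T8: 20.7086 km
T9: 36.4614 km
Sorted: T2 (5.6480 km) < T6 (10.6196 km) < T8 (20.7086 km) < T7 (22.4233 km) < T5 (23.7912 km) < …

T2, T6, T8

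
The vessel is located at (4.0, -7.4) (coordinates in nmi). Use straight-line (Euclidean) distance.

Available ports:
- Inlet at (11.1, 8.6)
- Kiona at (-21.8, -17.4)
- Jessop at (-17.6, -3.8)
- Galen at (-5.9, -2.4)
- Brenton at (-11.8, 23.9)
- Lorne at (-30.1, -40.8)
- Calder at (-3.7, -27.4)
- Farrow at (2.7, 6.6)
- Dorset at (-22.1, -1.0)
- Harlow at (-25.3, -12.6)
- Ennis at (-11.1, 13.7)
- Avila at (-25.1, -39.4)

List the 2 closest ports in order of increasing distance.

Galen, Farrow

Distances from (4.0, -7.4):
Inlet: √((7.1)² + (16.0)²) = √(50.410 + 256.000) = 17.5 nmi
Kiona: √((-25.8)² + (-10.0)²) = √(665.640 + 100.000) = 27.7 nmi
Jessop: √((-21.6)² + (3.6)²) = √(466.560 + 12.960) = 21.9 nmi
Galen: √((-9.9)² + (5.0)²) = √(98.010 + 25.000) = 11.1 nmi
Brenton: √((-15.8)² + (31.3)²) = √(249.640 + 979.690) = 35.1 nmi
Lorne: √((-34.1)² + (-33.4)²) = √(1162.810 + 1115.560) = 47.7 nmi
Calder: √((-7.7)² + (-20.0)²) = √(59.290 + 400.000) = 21.4 nmi
Farrow: √((-1.3)² + (14.0)²) = √(1.690 + 196.000) = 14.1 nmi
Dorset: √((-26.1)² + (6.4)²) = √(681.210 + 40.960) = 26.9 nmi
Harlow: √((-29.3)² + (-5.2)²) = √(858.490 + 27.040) = 29.8 nmi
Ennis: √((-15.1)² + (21.1)²) = √(228.010 + 445.210) = 25.9 nmi
Avila: √((-29.1)² + (-32.0)²) = √(846.810 + 1024.000) = 43.3 nmi
Sorted: Galen (11.1 nmi) < Farrow (14.1 nmi) < Inlet (17.5 nmi) < Calder (21.4 nmi) < …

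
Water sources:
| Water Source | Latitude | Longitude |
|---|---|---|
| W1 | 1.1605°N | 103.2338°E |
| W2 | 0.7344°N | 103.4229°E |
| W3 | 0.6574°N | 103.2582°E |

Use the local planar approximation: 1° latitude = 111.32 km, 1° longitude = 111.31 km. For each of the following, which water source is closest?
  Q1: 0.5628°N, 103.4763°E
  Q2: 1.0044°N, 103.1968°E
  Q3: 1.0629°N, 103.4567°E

Q1 at 0.5628°N, 103.4763°E:
  W1: 71.8028 km
  W2: 20.0059 km
  W3: 26.4624 km
  → nearest: W2 (20.0059 km)
Q2 at 1.0044°N, 103.1968°E:
  W1: 17.8584 km
  W2: 39.2017 km
  W3: 39.2280 km
  → nearest: W1 (17.8584 km)
Q3 at 1.0629°N, 103.4567°E:
  W1: 27.0856 km
  W2: 36.7616 km
  W3: 50.2577 km
  → nearest: W1 (27.0856 km)

Q1→W2; Q2→W1; Q3→W1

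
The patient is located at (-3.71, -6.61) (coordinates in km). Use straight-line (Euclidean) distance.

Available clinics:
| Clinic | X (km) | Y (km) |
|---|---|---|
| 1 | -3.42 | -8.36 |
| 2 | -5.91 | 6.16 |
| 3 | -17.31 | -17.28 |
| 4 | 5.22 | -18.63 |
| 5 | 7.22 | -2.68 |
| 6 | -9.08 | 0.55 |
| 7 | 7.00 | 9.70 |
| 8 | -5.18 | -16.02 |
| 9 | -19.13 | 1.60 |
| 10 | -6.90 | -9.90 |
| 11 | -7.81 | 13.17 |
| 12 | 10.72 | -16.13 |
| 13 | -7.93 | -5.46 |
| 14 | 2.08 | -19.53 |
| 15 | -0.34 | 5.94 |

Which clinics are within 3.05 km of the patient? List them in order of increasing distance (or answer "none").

Distances from (-3.71, -6.61):
1: √((0.29)² + (-1.75)²) = √(0.08410 + 3.06250) = 1.774 km
2: √((-2.20)² + (12.77)²) = √(4.84000 + 163.07290) = 12.958 km
3: √((-13.60)² + (-10.67)²) = √(184.96000 + 113.84890) = 17.286 km
4: √((8.93)² + (-12.02)²) = √(79.74490 + 144.48040) = 14.974 km
5: √((10.93)² + (3.93)²) = √(119.46490 + 15.44490) = 11.615 km
6: √((-5.37)² + (7.16)²) = √(28.83690 + 51.26560) = 8.950 km
7: √((10.71)² + (16.31)²) = √(114.70410 + 266.01610) = 19.512 km
8: √((-1.47)² + (-9.41)²) = √(2.16090 + 88.54810) = 9.524 km
9: √((-15.42)² + (8.21)²) = √(237.77640 + 67.40410) = 17.469 km
10: √((-3.19)² + (-3.29)²) = √(10.17610 + 10.82410) = 4.583 km
11: √((-4.10)² + (19.78)²) = √(16.81000 + 391.24840) = 20.200 km
12: √((14.43)² + (-9.52)²) = √(208.22490 + 90.63040) = 17.287 km
13: √((-4.22)² + (1.15)²) = √(17.80840 + 1.32250) = 4.374 km
14: √((5.79)² + (-12.92)²) = √(33.52410 + 166.92640) = 14.158 km
15: √((3.37)² + (12.55)²) = √(11.35690 + 157.50250) = 12.995 km
Threshold 3.05 km: 1 (1.774 km) is within range.

1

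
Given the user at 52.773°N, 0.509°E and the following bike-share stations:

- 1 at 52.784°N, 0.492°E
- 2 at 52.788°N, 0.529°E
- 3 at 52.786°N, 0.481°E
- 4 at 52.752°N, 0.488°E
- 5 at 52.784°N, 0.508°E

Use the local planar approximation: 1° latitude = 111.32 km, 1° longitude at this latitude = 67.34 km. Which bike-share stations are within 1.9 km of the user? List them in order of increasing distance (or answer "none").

5, 1

Distances from 52.773°N, 0.509°E:
1: √((0.011·111.32)² + (-0.017·67.34)²) = √(1.49945 + 1.31052) = 1.676 km
2: √((0.015·111.32)² + (0.020·67.34)²) = √(2.78823 + 1.81387) = 2.145 km
3: √((0.013·111.32)² + (-0.028·67.34)²) = √(2.09427 + 3.55519) = 2.377 km
4: √((-0.021·111.32)² + (-0.021·67.34)²) = √(5.46493 + 1.99979) = 2.732 km
5: √((0.011·111.32)² + (-0.001·67.34)²) = √(1.49945 + 0.00453) = 1.226 km
Threshold 1.9 km: 5 (1.226 km), 1 (1.676 km) are within range.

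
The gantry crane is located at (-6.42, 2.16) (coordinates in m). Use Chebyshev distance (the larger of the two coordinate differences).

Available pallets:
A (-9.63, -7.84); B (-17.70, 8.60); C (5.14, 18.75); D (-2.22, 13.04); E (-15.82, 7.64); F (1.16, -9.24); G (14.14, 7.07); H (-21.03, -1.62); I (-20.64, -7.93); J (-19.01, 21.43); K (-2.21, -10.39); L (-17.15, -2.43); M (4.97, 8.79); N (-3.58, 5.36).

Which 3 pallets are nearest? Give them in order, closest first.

Distances from (-6.42, 2.16):
A: max(|-3.21|, |-10.00|) = 10.00 m
B: max(|-11.28|, |6.44|) = 11.28 m
C: max(|11.56|, |16.59|) = 16.59 m
D: max(|4.20|, |10.88|) = 10.88 m
E: max(|-9.40|, |5.48|) = 9.40 m
F: max(|7.58|, |-11.40|) = 11.40 m
G: max(|20.56|, |4.91|) = 20.56 m
H: max(|-14.61|, |-3.78|) = 14.61 m
I: max(|-14.22|, |-10.09|) = 14.22 m
J: max(|-12.59|, |19.27|) = 19.27 m
K: max(|4.21|, |-12.55|) = 12.55 m
L: max(|-10.73|, |-4.59|) = 10.73 m
M: max(|11.39|, |6.63|) = 11.39 m
N: max(|2.84|, |3.20|) = 3.20 m
Sorted: N (3.20 m) < E (9.40 m) < A (10.00 m) < L (10.73 m) < D (10.88 m) < …

N, E, A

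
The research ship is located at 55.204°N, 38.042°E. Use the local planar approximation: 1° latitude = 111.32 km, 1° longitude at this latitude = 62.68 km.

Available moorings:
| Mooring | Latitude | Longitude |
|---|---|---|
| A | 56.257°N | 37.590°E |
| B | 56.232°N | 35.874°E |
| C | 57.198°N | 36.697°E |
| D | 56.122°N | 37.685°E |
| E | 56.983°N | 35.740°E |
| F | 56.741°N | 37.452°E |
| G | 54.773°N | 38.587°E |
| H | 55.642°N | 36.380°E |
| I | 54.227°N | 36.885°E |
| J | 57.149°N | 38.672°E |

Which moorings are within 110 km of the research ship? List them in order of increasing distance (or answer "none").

Distances from 55.204°N, 38.042°E:
A: 120.595 km
B: 177.657 km
C: 237.442 km
D: 104.613 km
E: 245.028 km
F: 175.050 km
G: 58.898 km
H: 115.020 km
I: 130.721 km
J: 220.089 km
Threshold 110 km: G (58.898 km), D (104.613 km) are within range.

G, D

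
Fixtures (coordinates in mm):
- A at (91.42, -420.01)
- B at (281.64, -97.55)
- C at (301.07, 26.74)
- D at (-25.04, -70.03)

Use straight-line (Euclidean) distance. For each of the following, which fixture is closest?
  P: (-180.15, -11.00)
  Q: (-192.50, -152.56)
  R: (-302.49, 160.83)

P at (-180.15, -11.00):
  A: √((271.57)² + (-409.01)²) = √(73750.2649 + 167289.1801) = 490.96 mm
  B: √((461.79)² + (-86.55)²) = √(213250.0041 + 7490.9025) = 469.83 mm
  C: √((481.22)² + (37.74)²) = √(231572.6884 + 1424.3076) = 482.70 mm
  D: √((155.11)² + (-59.03)²) = √(24059.1121 + 3484.5409) = 165.96 mm
  → nearest: D (165.96 mm)
Q at (-192.50, -152.56):
  A: √((283.92)² + (-267.45)²) = √(80610.5664 + 71529.5025) = 390.05 mm
  B: √((474.14)² + (55.01)²) = √(224808.7396 + 3026.1001) = 477.32 mm
  C: √((493.57)² + (179.30)²) = √(243611.3449 + 32148.4900) = 525.13 mm
  D: √((167.46)² + (82.53)²) = √(28042.8516 + 6811.2009) = 186.69 mm
  → nearest: D (186.69 mm)
R at (-302.49, 160.83):
  A: √((393.91)² + (-580.84)²) = √(155165.0881 + 337375.1056) = 701.81 mm
  B: √((584.13)² + (-258.38)²) = √(341207.8569 + 66760.2244) = 638.72 mm
  C: √((603.56)² + (-134.09)²) = √(364284.6736 + 17980.1281) = 618.28 mm
  D: √((277.45)² + (-230.86)²) = √(76978.5025 + 53296.3396) = 360.94 mm
  → nearest: D (360.94 mm)

P→D; Q→D; R→D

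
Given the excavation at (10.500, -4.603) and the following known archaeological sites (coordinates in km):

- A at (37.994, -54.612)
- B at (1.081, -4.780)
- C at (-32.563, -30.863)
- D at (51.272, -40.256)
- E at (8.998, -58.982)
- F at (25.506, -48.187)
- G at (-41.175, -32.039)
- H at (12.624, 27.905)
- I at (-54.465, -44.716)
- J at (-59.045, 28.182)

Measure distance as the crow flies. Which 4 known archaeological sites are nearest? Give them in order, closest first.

Distances from (10.500, -4.603):
A: √((27.494)² + (-50.009)²) = √(755.92004 + 2500.90008) = 57.069 km
B: √((-9.419)² + (-0.177)²) = √(88.71756 + 0.03133) = 9.421 km
C: √((-43.063)² + (-26.260)²) = √(1854.42197 + 689.58760) = 50.438 km
D: √((40.772)² + (-35.653)²) = √(1662.35598 + 1271.13641) = 54.162 km
E: √((-1.502)² + (-54.379)²) = √(2.25600 + 2957.07564) = 54.400 km
F: √((15.006)² + (-43.584)²) = √(225.18004 + 1899.56506) = 46.095 km
G: √((-51.675)² + (-27.436)²) = √(2670.30562 + 752.73410) = 58.507 km
H: √((2.124)² + (32.508)²) = √(4.51138 + 1056.77006) = 32.577 km
I: √((-64.965)² + (-40.113)²) = √(4220.45123 + 1609.05277) = 76.351 km
J: √((-69.545)² + (32.785)²) = √(4836.50702 + 1074.85622) = 76.885 km
Sorted: B (9.421 km) < H (32.577 km) < F (46.095 km) < C (50.438 km) < D (54.162 km) < E (54.400 km) < …

B, H, F, C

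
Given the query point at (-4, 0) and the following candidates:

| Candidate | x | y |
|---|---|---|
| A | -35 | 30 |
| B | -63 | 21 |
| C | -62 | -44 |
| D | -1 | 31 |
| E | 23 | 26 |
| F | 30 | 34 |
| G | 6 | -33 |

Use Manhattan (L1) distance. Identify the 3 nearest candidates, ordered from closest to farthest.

Distances from (-4, 0):
A: 61
B: 80
C: 102
D: 34
E: 53
F: 68
G: 43
Sorted: D (34) < G (43) < E (53) < A (61) < F (68) < …

D, G, E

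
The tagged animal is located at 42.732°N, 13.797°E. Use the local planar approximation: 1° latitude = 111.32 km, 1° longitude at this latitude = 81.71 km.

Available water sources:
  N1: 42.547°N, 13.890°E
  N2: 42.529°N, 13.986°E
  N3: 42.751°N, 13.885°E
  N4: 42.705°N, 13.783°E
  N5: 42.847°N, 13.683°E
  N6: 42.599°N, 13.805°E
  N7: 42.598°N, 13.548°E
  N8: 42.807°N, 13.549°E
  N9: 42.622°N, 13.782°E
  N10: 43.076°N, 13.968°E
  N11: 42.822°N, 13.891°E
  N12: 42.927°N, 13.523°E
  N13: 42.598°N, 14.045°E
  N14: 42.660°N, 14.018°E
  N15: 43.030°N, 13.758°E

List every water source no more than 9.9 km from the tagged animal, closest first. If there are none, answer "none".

N4, N3

Distances from 42.732°N, 13.797°E:
N1: √((-0.185·111.32)² + (0.093·81.71)²) = √(424.12107 + 57.74526) = 21.951 km
N2: √((-0.203·111.32)² + (0.189·81.71)²) = √(510.66780 + 238.49212) = 27.371 km
N3: √((0.019·111.32)² + (0.088·81.71)²) = √(4.47356 + 51.70300) = 7.495 km
N4: √((-0.027·111.32)² + (-0.014·81.71)²) = √(9.03387 + 1.30860) = 3.216 km
N5: √((0.115·111.32)² + (-0.114·81.71)²) = √(163.88608 + 86.76811) = 15.832 km
N6: √((-0.133·111.32)² + (0.008·81.71)²) = √(219.20461 + 0.42730) = 14.820 km
N7: √((-0.134·111.32)² + (-0.249·81.71)²) = √(222.51331 + 413.95117) = 25.228 km
N8: √((0.075·111.32)² + (-0.248·81.71)²) = √(69.70580 + 410.63294) = 21.917 km
N9: √((-0.110·111.32)² + (-0.015·81.71)²) = √(149.94492 + 1.50222) = 12.306 km
N10: √((0.344·111.32)² + (0.171·81.71)²) = √(1466.43656 + 195.22824) = 40.764 km
N11: √((0.090·111.32)² + (0.094·81.71)²) = √(100.37635 + 58.99377) = 12.624 km
N12: √((0.195·111.32)² + (-0.274·81.71)²) = √(471.21121 + 501.24672) = 31.184 km
N13: √((-0.134·111.32)² + (0.248·81.71)²) = √(222.51331 + 410.63294) = 25.162 km
N14: √((-0.072·111.32)² + (0.221·81.71)²) = √(64.24087 + 326.08811) = 19.757 km
N15: √((0.298·111.32)² + (-0.039·81.71)²) = √(1100.47181 + 10.15499) = 33.326 km
Threshold 9.9 km: N4 (3.216 km), N3 (7.495 km) are within range.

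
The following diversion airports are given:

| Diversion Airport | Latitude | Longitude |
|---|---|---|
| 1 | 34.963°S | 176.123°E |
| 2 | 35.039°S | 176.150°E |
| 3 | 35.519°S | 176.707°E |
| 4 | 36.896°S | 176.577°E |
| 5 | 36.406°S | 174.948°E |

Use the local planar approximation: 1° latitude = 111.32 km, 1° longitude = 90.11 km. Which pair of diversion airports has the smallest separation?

1 and 2

Pairwise distances:
1–2: √((-0.076·111.32)² + (0.027·90.11)²) = √(71.57701 + 5.91934) = 8.803 km
1–3: √((-0.556·111.32)² + (0.584·90.11)²) = √(3830.85733 + 2769.31064) = 81.241 km
1–4: √((-1.933·111.32)² + (0.454·90.11)²) = √(46303.10376 + 1673.62319) = 219.036 km
1–5: √((-1.443·111.32)² + (-1.175·90.11)²) = √(25803.52612 + 11210.41558) = 192.390 km
2–3: √((-0.480·111.32)² + (0.557·90.11)²) = √(2855.14961 + 2519.16358) = 73.310 km
2–4: √((-1.857·111.32)² + (0.427·90.11)²) = √(42733.67107 + 1480.47722) = 210.272 km
2–5: √((-1.367·111.32)² + (-1.202·90.11)²) = √(23157.06019 + 11731.53700) = 186.785 km
3–4: √((-1.377·111.32)² + (-0.130·90.11)²) = √(23497.10058 + 137.22482) = 153.735 km
3–5: √((-0.887·111.32)² + (-1.759·90.11)²) = √(9749.75348 + 25123.35634) = 186.743 km
4–5: √((0.490·111.32)² + (-1.629·90.11)²) = √(2975.35339 + 21547.06630) = 156.596 km
Closest pair: 1–2 at 8.803 km.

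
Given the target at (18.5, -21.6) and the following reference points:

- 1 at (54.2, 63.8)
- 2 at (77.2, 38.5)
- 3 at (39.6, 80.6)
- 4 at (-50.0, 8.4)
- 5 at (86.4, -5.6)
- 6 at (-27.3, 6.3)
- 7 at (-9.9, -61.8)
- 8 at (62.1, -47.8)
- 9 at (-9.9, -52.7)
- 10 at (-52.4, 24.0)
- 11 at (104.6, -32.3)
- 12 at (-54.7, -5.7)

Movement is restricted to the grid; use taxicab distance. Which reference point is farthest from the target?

Distances from (18.5, -21.6):
1: 121.1
2: 118.8
3: 123.3
4: 98.5
5: 83.9
6: 73.7
7: 68.6
8: 69.8
9: 59.5
10: 116.5
11: 96.8
12: 89.1
Maximum: 3 at 123.3.

3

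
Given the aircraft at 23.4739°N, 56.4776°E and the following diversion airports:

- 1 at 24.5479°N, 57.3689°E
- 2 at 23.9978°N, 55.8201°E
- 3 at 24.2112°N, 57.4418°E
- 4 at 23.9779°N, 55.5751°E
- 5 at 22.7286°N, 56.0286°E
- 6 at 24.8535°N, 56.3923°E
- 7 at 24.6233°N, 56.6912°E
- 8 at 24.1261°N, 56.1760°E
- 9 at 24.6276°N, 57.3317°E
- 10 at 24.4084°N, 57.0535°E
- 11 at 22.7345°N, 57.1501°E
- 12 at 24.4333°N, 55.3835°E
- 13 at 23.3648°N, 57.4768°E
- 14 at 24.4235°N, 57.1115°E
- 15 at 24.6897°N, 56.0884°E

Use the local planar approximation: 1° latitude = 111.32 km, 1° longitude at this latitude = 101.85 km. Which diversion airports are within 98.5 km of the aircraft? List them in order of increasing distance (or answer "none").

Distances from 23.4739°N, 56.4776°E:
1: √((1.0740·111.32)² + (0.8913·101.85)²) = √(14294.038847 + 8240.809593) = 150.1161 km
2: √((0.5239·111.32)² + (-0.6575·101.85)²) = √(3401.286319 + 4484.495381) = 88.8019 km
3: √((0.7373·111.32)² + (0.9642·101.85)²) = √(6736.508516 + 9643.980442) = 127.9863 km
4: √((0.5040·111.32)² + (-0.9025·101.85)²) = √(3147.802444 + 8449.217460) = 107.6895 km
5: √((-0.7453·111.32)² + (-0.4490·101.85)²) = √(6883.489239 + 2091.292349) = 94.7353 km
6: √((1.3796·111.32)² + (-0.0853·101.85)²) = √(23585.917044 + 75.477956) = 153.8226 km
7: √((1.1494·111.32)² + (0.2136·101.85)²) = √(16371.511629 + 473.286987) = 129.7875 km
8: √((0.6522·111.32)² + (-0.3016·101.85)²) = √(5271.181669 + 943.593067) = 78.8338 km
9: √((1.1537·111.32)² + (0.8541·101.85)²) = √(16494.235104 + 7567.274888) = 155.1177 km
10: √((0.9345·111.32)² + (0.5759·101.85)²) = √(10821.937135 + 3440.457709) = 119.4253 km
11: √((-0.7394·111.32)² + (0.6725·101.85)²) = √(6774.937417 + 4691.445160) = 107.0812 km
12: √((0.9594·111.32)² + (-1.0941·101.85)²) = √(11406.327149 + 12417.555300) = 154.3499 km
13: √((-0.1091·111.32)² + (0.9992·101.85)²) = √(147.501316 + 10356.831663) = 102.4906 km
14: √((0.9496·111.32)² + (0.6339·101.85)²) = √(11174.492471 + 4168.344168) = 123.8662 km
15: √((1.2158·111.32)² + (-0.3892·101.85)²) = √(18317.688670 + 1571.331186) = 141.0284 km
Threshold 98.5 km: 8 (78.8338 km), 2 (88.8019 km), 5 (94.7353 km) are within range.

8, 2, 5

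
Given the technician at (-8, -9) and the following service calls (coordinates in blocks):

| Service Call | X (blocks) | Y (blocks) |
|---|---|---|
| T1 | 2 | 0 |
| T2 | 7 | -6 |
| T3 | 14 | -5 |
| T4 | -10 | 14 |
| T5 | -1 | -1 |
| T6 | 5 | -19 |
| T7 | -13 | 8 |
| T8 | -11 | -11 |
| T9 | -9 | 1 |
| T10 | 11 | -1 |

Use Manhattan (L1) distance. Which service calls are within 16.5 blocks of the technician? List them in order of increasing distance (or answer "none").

T8, T9, T5

Distances from (-8, -9):
T1: |10| + |9| = 10 + 9 = 19 blocks
T2: |15| + |3| = 15 + 3 = 18 blocks
T3: |22| + |4| = 22 + 4 = 26 blocks
T4: |-2| + |23| = 2 + 23 = 25 blocks
T5: |7| + |8| = 7 + 8 = 15 blocks
T6: |13| + |-10| = 13 + 10 = 23 blocks
T7: |-5| + |17| = 5 + 17 = 22 blocks
T8: |-3| + |-2| = 3 + 2 = 5 blocks
T9: |-1| + |10| = 1 + 10 = 11 blocks
T10: |19| + |8| = 19 + 8 = 27 blocks
Threshold 16.5 blocks: T8 (5 blocks), T9 (11 blocks), T5 (15 blocks) are within range.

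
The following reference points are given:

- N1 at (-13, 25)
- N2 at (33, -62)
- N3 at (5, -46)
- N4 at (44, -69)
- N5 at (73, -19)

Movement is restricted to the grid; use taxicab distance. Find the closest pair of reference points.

N2 and N4

Pairwise distances:
N1–N2: 133
N1–N3: 89
N1–N4: 151
N1–N5: 130
N2–N3: 44
N2–N4: 18
N2–N5: 83
N3–N4: 62
N3–N5: 95
N4–N5: 79
Closest pair: N2–N4 at 18.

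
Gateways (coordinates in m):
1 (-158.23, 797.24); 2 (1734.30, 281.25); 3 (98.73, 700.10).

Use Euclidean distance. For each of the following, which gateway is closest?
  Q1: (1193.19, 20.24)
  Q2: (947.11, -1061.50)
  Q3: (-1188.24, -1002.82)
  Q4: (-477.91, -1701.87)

Q1→2; Q2→2; Q3→1; Q4→3

Q1 at (1193.19, 20.24):
  1: √((-1351.42)² + (777.00)²) = √(1826336.0164 + 603729.0000) = 1558.87 m
  2: √((541.11)² + (261.01)²) = √(292800.0321 + 68126.2201) = 600.77 m
  3: √((-1094.46)² + (679.86)²) = √(1197842.6916 + 462209.6196) = 1288.43 m
  → nearest: 2 (600.77 m)
Q2 at (947.11, -1061.50):
  1: √((-1105.34)² + (1858.74)²) = √(1221776.5156 + 3454914.3876) = 2162.57 m
  2: √((787.19)² + (1342.75)²) = √(619668.0961 + 1802977.5625) = 1556.49 m
  3: √((-848.38)² + (1761.60)²) = √(719748.6244 + 3103234.5600) = 1955.25 m
  → nearest: 2 (1556.49 m)
Q3 at (-1188.24, -1002.82):
  1: √((1030.01)² + (1800.06)²) = √(1060920.6001 + 3240216.0036) = 2073.92 m
  2: √((2922.54)² + (1284.07)²) = √(8541240.0516 + 1648835.7649) = 3192.19 m
  3: √((1286.97)² + (1702.92)²) = √(1656291.7809 + 2899936.5264) = 2134.53 m
  → nearest: 1 (2073.92 m)
Q4 at (-477.91, -1701.87):
  1: √((319.68)² + (2499.11)²) = √(102195.3024 + 6245550.7921) = 2519.47 m
  2: √((2212.21)² + (1983.12)²) = √(4893873.0841 + 3932764.9344) = 2970.97 m
  3: √((576.64)² + (2401.97)²) = √(332513.6896 + 5769459.8809) = 2470.22 m
  → nearest: 3 (2470.22 m)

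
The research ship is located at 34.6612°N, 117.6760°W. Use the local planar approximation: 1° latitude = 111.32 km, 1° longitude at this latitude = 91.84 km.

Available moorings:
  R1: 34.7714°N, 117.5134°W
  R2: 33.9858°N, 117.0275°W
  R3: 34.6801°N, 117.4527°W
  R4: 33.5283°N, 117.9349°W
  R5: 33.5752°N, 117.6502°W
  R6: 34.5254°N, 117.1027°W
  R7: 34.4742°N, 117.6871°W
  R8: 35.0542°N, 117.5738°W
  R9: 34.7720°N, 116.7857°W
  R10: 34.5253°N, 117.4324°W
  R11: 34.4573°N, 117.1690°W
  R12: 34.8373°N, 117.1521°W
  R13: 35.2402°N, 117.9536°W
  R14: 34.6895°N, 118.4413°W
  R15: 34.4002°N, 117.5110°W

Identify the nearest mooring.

R1

Distances from 34.6612°N, 117.6760°W:
R1: 19.3259 km
R2: 95.9169 km
R3: 20.6155 km
R4: 128.3363 km
R5: 120.9167 km
R6: 54.7791 km
R7: 20.8418 km
R8: 44.7443 km
R9: 82.6902 km
R10: 27.0071 km
R11: 51.8007 km
R12: 51.9552 km
R13: 69.3133 km
R14: 70.3557 km
R15: 32.7688 km
Minimum: R1 at 19.3259 km.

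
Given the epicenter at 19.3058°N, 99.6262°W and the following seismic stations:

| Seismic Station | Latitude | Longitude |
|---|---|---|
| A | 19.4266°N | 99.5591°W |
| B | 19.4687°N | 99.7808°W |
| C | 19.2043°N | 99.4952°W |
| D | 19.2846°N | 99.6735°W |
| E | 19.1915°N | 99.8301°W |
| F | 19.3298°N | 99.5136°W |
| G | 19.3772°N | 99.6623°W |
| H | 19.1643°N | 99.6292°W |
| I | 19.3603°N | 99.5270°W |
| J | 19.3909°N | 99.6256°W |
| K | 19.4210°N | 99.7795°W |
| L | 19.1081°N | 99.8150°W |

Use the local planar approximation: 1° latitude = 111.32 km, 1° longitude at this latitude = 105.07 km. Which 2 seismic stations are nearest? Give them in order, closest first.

Distances from 19.3058°N, 99.6262°W:
A: √((0.1208·111.32)² + (0.0671·105.07)²) = √(180.834073 + 49.705278) = 15.1835 km
B: √((0.1629·111.32)² + (-0.1546·105.07)²) = √(328.842972 + 263.861753) = 24.3455 km
C: √((-0.1015·111.32)² + (0.1310·105.07)²) = √(127.666949 + 189.452376) = 17.8078 km
D: √((-0.0212·111.32)² + (-0.0473·105.07)²) = √(5.569524 + 24.699021) = 5.5017 km
E: √((-0.1143·111.32)² + (-0.2039·105.07)²) = √(161.897020 + 458.978050) = 24.9174 km
F: √((0.0240·111.32)² + (0.1126·105.07)²) = √(7.137874 + 139.969769) = 12.1288 km
G: √((0.0714·111.32)² + (-0.0361·105.07)²) = √(63.174646 + 14.387054) = 8.8069 km
H: √((-0.1415·111.32)² + (-0.0030·105.07)²) = √(248.118573 + 0.099357) = 15.7549 km
I: √((0.0545·111.32)² + (0.0992·105.07)²) = √(36.807761 + 108.637762) = 12.0601 km
J: √((0.0851·111.32)² + (0.0006·105.07)²) = √(89.744019 + 0.003974) = 9.4735 km
K: √((0.1152·111.32)² + (-0.1533·105.07)²) = √(164.456617 + 259.442890) = 20.5888 km
L: √((-0.1977·111.32)² + (-0.1888·105.07)²) = √(484.350479 + 393.515139) = 29.6288 km
Sorted: D (5.5017 km) < G (8.8069 km) < J (9.4735 km) < I (12.0601 km) < …

D, G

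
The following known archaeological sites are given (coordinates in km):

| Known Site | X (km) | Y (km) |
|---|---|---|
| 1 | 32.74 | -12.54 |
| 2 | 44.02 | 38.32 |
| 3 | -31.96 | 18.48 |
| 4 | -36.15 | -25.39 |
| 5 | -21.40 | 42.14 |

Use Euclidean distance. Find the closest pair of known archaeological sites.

3 and 5

Pairwise distances:
1–2: 52.10 km
1–3: 71.75 km
1–4: 70.08 km
1–5: 76.95 km
2–3: 78.53 km
2–4: 102.40 km
2–5: 65.53 km
3–4: 44.07 km
3–5: 25.91 km
4–5: 69.12 km
Closest pair: 3–5 at 25.91 km.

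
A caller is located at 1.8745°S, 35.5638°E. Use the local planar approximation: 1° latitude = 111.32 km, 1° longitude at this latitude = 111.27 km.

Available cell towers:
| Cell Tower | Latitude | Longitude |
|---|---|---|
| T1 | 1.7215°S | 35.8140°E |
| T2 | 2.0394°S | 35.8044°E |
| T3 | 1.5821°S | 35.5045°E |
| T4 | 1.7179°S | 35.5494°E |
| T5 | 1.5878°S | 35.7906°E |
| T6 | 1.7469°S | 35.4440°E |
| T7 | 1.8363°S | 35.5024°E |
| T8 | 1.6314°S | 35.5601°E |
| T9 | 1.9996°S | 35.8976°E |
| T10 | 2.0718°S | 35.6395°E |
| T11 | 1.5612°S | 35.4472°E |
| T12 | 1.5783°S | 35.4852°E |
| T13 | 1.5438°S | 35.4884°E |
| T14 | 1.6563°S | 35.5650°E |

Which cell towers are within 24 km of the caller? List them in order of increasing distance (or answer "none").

T7, T4, T6, T10

Distances from 1.8745°S, 35.5638°E:
T1: √((0.1530·111.32)² + (0.2502·111.27)²) = √(290.087661 + 775.051903) = 32.6365 km
T2: √((-0.1649·111.32)² + (0.2406·111.27)²) = √(336.967260 + 716.716532) = 32.4605 km
T3: √((0.2924·111.32)² + (-0.0593·111.27)²) = √(1059.500417 + 43.537708) = 33.2120 km
T4: √((0.1566·111.32)² + (-0.0144·111.27)²) = √(303.899448 + 2.567327) = 17.5062 km
T5: √((0.2867·111.32)² + (0.2268·111.27)²) = √(1018.595566 + 636.857513) = 40.6873 km
T6: √((0.1276·111.32)² + (-0.1198·111.27)²) = √(201.765888 + 177.692792) = 19.4797 km
T7: √((0.0382·111.32)² + (-0.0614·111.27)²) = √(18.083110 + 46.675923) = 8.0473 km
T8: √((0.2431·111.32)² + (-0.0037·111.27)²) = √(732.345999 + 0.169496) = 27.0650 km
T9: √((-0.1251·111.32)² + (0.3338·111.27)²) = √(193.937152 + 1379.522667) = 39.6669 km
T10: √((-0.1973·111.32)² + (0.0757·111.27)²) = √(482.392521 + 70.949271) = 23.5232 km
T11: √((0.3133·111.32)² + (-0.1166·111.27)²) = √(1216.374158 + 168.326804) = 37.2116 km
T12: √((0.2962·111.32)² + (-0.0786·111.27)²) = √(1087.217674 + 76.489402) = 34.1132 km
T13: √((0.3307·111.32)² + (-0.0754·111.27)²) = √(1355.235549 + 70.388039) = 37.7574 km
T14: √((0.2182·111.32)² + (0.0012·111.27)²) = √(590.005266 + 0.017829) = 24.2904 km
Threshold 24 km: T7 (8.0473 km), T4 (17.5062 km), T6 (19.4797 km), T10 (23.5232 km) are within range.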